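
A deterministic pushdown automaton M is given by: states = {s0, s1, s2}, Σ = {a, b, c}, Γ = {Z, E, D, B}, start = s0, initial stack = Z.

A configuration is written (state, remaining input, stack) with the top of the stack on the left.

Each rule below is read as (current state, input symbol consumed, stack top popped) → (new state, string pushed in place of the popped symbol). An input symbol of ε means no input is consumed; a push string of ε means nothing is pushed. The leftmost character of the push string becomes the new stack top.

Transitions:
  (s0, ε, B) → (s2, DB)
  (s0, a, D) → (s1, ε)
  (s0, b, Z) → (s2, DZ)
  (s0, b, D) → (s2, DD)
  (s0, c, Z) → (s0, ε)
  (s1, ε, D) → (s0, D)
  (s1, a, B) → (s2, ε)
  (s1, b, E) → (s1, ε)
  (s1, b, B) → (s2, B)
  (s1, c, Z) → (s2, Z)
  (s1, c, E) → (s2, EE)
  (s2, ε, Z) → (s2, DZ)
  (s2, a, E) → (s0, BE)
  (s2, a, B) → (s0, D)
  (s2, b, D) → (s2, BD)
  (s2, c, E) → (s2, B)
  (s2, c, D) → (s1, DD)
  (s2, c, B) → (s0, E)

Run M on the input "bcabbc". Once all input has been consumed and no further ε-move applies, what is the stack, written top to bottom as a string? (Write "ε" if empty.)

EDDZ

(s0, bcabbc, Z)
  read b, top Z: go to s2, push DZ → (s2, cabbc, DZ)
  read c, top D: go to s1, push DD → (s1, abbc, DDZ)
  ε-move, top D: go to s0, push D → (s0, abbc, DDZ)
  read a, top D: go to s1, push ε → (s1, bbc, DZ)
  ε-move, top D: go to s0, push D → (s0, bbc, DZ)
  read b, top D: go to s2, push DD → (s2, bc, DDZ)
  read b, top D: go to s2, push BD → (s2, c, BDDZ)
  read c, top B: go to s0, push E → (s0, ε, EDDZ)
All input consumed in state s0 with stack EDDZ.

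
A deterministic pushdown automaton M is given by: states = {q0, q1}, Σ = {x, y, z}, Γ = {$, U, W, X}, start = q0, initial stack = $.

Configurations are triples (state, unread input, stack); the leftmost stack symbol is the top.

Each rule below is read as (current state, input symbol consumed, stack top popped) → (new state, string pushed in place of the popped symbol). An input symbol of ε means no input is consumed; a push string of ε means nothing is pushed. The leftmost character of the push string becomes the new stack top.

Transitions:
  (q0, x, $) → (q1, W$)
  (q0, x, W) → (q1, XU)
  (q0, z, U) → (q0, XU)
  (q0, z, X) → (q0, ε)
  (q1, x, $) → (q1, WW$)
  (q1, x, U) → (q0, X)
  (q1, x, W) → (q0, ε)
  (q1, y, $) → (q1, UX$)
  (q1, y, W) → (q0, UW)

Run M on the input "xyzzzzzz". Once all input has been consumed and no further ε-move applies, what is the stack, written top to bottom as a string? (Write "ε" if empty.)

(q0, xyzzzzzz, $) ⊢ (q1, yzzzzzz, W$) ⊢ (q0, zzzzzz, UW$) ⊢ (q0, zzzzz, XUW$) ⊢ (q0, zzzz, UW$) ⊢ (q0, zzz, XUW$) ⊢ (q0, zz, UW$) ⊢ (q0, z, XUW$) ⊢ (q0, ε, UW$)
All input consumed in state q0 with stack UW$.

UW$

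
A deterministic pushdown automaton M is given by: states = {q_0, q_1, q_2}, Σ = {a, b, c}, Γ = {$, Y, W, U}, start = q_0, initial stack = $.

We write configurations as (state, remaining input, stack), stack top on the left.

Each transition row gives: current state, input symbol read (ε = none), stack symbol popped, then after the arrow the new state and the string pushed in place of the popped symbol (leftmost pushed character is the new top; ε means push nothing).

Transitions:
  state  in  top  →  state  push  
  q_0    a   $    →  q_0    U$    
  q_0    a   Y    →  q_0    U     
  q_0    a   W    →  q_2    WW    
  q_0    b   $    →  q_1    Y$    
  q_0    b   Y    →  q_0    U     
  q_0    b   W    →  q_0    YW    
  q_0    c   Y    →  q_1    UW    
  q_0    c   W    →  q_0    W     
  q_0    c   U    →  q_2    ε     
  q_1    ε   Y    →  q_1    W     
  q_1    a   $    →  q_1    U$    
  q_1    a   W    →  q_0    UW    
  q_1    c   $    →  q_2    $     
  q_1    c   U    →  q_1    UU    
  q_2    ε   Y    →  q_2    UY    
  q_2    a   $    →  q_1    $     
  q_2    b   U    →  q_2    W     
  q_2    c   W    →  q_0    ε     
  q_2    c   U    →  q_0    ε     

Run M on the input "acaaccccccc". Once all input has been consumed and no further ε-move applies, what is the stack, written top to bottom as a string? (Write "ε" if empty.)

(q_0, acaaccccccc, $)
  read a, top $: go to q_0, push U$ → (q_0, caaccccccc, U$)
  read c, top U: go to q_2, push ε → (q_2, aaccccccc, $)
  read a, top $: go to q_1, push $ → (q_1, accccccc, $)
  read a, top $: go to q_1, push U$ → (q_1, ccccccc, U$)
  read c, top U: go to q_1, push UU → (q_1, cccccc, UU$)
  read c, top U: go to q_1, push UU → (q_1, ccccc, UUU$)
  read c, top U: go to q_1, push UU → (q_1, cccc, UUUU$)
  read c, top U: go to q_1, push UU → (q_1, ccc, UUUUU$)
  read c, top U: go to q_1, push UU → (q_1, cc, UUUUUU$)
  read c, top U: go to q_1, push UU → (q_1, c, UUUUUUU$)
  read c, top U: go to q_1, push UU → (q_1, ε, UUUUUUUU$)
All input consumed in state q_1 with stack UUUUUUUU$.

UUUUUUUU$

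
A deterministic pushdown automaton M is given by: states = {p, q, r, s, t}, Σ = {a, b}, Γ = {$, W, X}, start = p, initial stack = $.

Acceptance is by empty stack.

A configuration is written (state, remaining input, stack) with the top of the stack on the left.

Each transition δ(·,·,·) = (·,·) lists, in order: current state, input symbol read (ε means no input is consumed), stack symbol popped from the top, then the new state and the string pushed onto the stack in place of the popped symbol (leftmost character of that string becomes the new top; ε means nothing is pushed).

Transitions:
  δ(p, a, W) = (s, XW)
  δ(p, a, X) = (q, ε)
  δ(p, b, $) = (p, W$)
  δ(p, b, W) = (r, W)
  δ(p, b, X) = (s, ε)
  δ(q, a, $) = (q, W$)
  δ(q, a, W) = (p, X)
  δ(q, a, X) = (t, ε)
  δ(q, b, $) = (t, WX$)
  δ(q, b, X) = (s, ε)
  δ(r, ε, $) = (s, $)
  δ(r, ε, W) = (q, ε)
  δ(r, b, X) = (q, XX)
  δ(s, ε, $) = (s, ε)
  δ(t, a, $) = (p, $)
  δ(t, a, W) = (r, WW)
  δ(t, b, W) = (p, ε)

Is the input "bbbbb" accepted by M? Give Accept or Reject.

Accept

(p, bbbbb, $)
  read b, top $: go to p, push W$ → (p, bbbb, W$)
  read b, top W: go to r, push W → (r, bbb, W$)
  ε-move, top W: go to q, push ε → (q, bbb, $)
  read b, top $: go to t, push WX$ → (t, bb, WX$)
  read b, top W: go to p, push ε → (p, b, X$)
  read b, top X: go to s, push ε → (s, ε, $)
  ε-move, top $: go to s, push ε → (s, ε, ε)
All input consumed and the stack is empty.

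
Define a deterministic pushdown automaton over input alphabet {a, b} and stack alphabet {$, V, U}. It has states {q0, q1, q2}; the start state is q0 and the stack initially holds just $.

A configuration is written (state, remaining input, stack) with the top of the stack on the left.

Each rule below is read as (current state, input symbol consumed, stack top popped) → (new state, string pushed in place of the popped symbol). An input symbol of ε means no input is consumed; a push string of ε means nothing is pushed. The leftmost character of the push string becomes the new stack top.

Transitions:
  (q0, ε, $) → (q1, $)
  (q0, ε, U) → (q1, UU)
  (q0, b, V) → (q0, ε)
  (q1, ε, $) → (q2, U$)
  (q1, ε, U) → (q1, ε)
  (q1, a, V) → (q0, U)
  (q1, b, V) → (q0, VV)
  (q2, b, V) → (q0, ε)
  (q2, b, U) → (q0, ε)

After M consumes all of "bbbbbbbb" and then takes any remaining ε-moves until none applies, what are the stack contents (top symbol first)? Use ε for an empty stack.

U$

(q0, bbbbbbbb, $)
  ε-move, top $: go to q1, push $ → (q1, bbbbbbbb, $)
  ε-move, top $: go to q2, push U$ → (q2, bbbbbbbb, U$)
  read b, top U: go to q0, push ε → (q0, bbbbbbb, $)
  ε-move, top $: go to q1, push $ → (q1, bbbbbbb, $)
  ε-move, top $: go to q2, push U$ → (q2, bbbbbbb, U$)
  read b, top U: go to q0, push ε → (q0, bbbbbb, $)
  ε-move, top $: go to q1, push $ → (q1, bbbbbb, $)
  ε-move, top $: go to q2, push U$ → (q2, bbbbbb, U$)
  read b, top U: go to q0, push ε → (q0, bbbbb, $)
  ε-move, top $: go to q1, push $ → (q1, bbbbb, $)
  ε-move, top $: go to q2, push U$ → (q2, bbbbb, U$)
  read b, top U: go to q0, push ε → (q0, bbbb, $)
  ε-move, top $: go to q1, push $ → (q1, bbbb, $)
  ε-move, top $: go to q2, push U$ → (q2, bbbb, U$)
  read b, top U: go to q0, push ε → (q0, bbb, $)
  ε-move, top $: go to q1, push $ → (q1, bbb, $)
  ε-move, top $: go to q2, push U$ → (q2, bbb, U$)
  read b, top U: go to q0, push ε → (q0, bb, $)
  ε-move, top $: go to q1, push $ → (q1, bb, $)
  ε-move, top $: go to q2, push U$ → (q2, bb, U$)
  read b, top U: go to q0, push ε → (q0, b, $)
  ε-move, top $: go to q1, push $ → (q1, b, $)
  ε-move, top $: go to q2, push U$ → (q2, b, U$)
  read b, top U: go to q0, push ε → (q0, ε, $)
  ε-move, top $: go to q1, push $ → (q1, ε, $)
  ε-move, top $: go to q2, push U$ → (q2, ε, U$)
All input consumed in state q2 with stack U$.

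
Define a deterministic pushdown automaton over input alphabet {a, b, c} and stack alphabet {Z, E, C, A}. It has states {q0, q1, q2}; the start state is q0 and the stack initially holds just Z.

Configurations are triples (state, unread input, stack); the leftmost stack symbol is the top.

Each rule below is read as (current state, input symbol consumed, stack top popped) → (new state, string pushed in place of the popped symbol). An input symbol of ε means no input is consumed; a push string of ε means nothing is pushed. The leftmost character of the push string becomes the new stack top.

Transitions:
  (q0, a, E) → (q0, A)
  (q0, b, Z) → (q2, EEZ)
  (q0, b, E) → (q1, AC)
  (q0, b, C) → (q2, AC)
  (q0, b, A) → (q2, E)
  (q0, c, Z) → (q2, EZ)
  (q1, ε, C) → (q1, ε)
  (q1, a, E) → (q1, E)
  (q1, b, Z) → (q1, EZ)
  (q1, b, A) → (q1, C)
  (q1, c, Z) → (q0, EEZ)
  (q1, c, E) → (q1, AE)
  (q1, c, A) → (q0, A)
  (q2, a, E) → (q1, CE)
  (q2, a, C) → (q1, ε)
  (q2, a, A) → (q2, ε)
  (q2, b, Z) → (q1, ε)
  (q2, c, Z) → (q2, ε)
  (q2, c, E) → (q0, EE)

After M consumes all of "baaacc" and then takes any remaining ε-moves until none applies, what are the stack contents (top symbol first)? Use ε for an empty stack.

AEEZ

(q0, baaacc, Z) ⊢ (q2, aaacc, EEZ) ⊢ (q1, aacc, CEEZ) ⊢ (q1, aacc, EEZ) ⊢ (q1, acc, EEZ) ⊢ (q1, cc, EEZ) ⊢ (q1, c, AEEZ) ⊢ (q0, ε, AEEZ)
All input consumed in state q0 with stack AEEZ.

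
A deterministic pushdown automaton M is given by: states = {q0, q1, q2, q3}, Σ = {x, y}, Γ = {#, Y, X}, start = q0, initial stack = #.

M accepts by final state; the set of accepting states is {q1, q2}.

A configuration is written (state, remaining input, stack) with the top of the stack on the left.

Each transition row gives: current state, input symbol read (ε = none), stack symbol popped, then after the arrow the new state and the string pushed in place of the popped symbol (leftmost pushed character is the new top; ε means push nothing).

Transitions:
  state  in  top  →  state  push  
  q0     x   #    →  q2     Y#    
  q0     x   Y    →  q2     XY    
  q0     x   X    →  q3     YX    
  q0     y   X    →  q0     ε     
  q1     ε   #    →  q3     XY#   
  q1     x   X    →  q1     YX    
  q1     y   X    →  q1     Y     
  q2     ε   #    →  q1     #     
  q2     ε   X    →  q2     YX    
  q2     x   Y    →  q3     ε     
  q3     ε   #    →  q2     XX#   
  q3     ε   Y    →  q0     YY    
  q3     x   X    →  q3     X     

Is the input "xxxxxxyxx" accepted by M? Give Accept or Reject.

Reject

(q0, xxxxxxyxx, #)
  read x, top #: go to q2, push Y# → (q2, xxxxxyxx, Y#)
  read x, top Y: go to q3, push ε → (q3, xxxxyxx, #)
  ε-move, top #: go to q2, push XX# → (q2, xxxxyxx, XX#)
  ε-move, top X: go to q2, push YX → (q2, xxxxyxx, YXX#)
  read x, top Y: go to q3, push ε → (q3, xxxyxx, XX#)
  read x, top X: go to q3, push X → (q3, xxyxx, XX#)
  read x, top X: go to q3, push X → (q3, xyxx, XX#)
  read x, top X: go to q3, push X → (q3, yxx, XX#)
No transition applies at (q3, yxx, XX#); input not fully consumed.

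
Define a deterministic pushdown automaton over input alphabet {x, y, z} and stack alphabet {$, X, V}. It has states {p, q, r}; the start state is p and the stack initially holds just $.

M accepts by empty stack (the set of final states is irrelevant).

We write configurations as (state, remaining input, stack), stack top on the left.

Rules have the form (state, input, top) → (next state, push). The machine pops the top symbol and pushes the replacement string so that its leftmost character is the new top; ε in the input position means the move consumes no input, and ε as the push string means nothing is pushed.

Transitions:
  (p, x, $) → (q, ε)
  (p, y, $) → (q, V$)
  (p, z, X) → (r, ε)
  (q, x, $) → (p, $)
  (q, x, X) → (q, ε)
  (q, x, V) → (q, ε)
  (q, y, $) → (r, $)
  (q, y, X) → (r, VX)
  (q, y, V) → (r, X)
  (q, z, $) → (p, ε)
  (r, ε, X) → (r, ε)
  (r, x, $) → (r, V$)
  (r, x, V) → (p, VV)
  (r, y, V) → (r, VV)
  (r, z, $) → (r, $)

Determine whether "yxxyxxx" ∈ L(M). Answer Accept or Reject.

(p, yxxyxxx, $)
  read y, top $: go to q, push V$ → (q, xxyxxx, V$)
  read x, top V: go to q, push ε → (q, xyxxx, $)
  read x, top $: go to p, push $ → (p, yxxx, $)
  read y, top $: go to q, push V$ → (q, xxx, V$)
  read x, top V: go to q, push ε → (q, xx, $)
  read x, top $: go to p, push $ → (p, x, $)
  read x, top $: go to q, push ε → (q, ε, ε)
All input consumed and the stack is empty.

Accept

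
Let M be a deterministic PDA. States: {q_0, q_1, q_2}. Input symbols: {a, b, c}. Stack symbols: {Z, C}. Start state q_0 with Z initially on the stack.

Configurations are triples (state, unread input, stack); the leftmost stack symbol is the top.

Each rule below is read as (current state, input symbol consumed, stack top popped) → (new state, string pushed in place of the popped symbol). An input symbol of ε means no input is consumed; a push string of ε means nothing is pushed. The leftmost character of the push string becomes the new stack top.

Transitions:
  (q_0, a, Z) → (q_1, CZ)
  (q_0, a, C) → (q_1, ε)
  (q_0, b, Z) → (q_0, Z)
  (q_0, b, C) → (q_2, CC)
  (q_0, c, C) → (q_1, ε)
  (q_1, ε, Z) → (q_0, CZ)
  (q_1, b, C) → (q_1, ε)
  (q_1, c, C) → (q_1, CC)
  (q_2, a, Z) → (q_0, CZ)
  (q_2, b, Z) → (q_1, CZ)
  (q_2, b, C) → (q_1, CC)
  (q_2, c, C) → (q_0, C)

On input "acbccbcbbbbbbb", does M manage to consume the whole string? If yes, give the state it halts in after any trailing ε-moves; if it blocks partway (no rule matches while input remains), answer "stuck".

q_1

(q_0, acbccbcbbbbbbb, Z) ⊢ (q_1, cbccbcbbbbbbb, CZ) ⊢ (q_1, bccbcbbbbbbb, CCZ) ⊢ (q_1, ccbcbbbbbbb, CZ) ⊢ (q_1, cbcbbbbbbb, CCZ) ⊢ (q_1, bcbbbbbbb, CCCZ) ⊢ (q_1, cbbbbbbb, CCZ) ⊢ (q_1, bbbbbbb, CCCZ) ⊢ (q_1, bbbbbb, CCZ) ⊢ (q_1, bbbbb, CZ) ⊢ (q_1, bbbb, Z) ⊢ (q_0, bbbb, CZ) ⊢ (q_2, bbb, CCZ) ⊢ (q_1, bb, CCCZ) ⊢ (q_1, b, CCZ) ⊢ (q_1, ε, CZ)
All input consumed; M is in state q_1.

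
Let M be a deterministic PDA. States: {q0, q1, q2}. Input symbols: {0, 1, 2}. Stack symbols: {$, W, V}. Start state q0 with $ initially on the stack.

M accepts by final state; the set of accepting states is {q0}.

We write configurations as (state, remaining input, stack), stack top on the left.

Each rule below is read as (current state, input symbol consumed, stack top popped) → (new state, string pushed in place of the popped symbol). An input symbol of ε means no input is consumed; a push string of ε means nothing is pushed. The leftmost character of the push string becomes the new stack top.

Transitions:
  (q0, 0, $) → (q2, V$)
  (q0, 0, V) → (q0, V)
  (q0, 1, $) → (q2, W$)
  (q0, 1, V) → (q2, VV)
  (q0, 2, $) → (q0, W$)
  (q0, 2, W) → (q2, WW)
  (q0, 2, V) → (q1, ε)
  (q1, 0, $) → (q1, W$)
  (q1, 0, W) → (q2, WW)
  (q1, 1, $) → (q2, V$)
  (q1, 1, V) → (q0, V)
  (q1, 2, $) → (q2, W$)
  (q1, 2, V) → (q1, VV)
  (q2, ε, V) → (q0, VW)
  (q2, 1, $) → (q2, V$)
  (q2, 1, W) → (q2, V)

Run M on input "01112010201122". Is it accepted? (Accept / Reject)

Reject

(q0, 01112010201122, $) ⊢ (q2, 1112010201122, V$) ⊢ (q0, 1112010201122, VW$) ⊢ (q2, 112010201122, VVW$) ⊢ (q0, 112010201122, VWVW$) ⊢ (q2, 12010201122, VVWVW$) ⊢ (q0, 12010201122, VWVWVW$) ⊢ (q2, 2010201122, VVWVWVW$) ⊢ (q0, 2010201122, VWVWVWVW$) ⊢ (q1, 010201122, WVWVWVW$) ⊢ (q2, 10201122, WWVWVWVW$) ⊢ (q2, 0201122, VWVWVWVW$) ⊢ (q0, 0201122, VWWVWVWVW$) ⊢ (q0, 201122, VWWVWVWVW$) ⊢ (q1, 01122, WWVWVWVW$) ⊢ (q2, 1122, WWWVWVWVW$) ⊢ (q2, 122, VWWVWVWVW$) ⊢ (q0, 122, VWWWVWVWVW$) ⊢ (q2, 22, VVWWWVWVWVW$) ⊢ (q0, 22, VWVWWWVWVWVW$) ⊢ (q1, 2, WVWWWVWVWVW$)
No transition applies at (q1, 2, WVWWWVWVWVW$); input not fully consumed.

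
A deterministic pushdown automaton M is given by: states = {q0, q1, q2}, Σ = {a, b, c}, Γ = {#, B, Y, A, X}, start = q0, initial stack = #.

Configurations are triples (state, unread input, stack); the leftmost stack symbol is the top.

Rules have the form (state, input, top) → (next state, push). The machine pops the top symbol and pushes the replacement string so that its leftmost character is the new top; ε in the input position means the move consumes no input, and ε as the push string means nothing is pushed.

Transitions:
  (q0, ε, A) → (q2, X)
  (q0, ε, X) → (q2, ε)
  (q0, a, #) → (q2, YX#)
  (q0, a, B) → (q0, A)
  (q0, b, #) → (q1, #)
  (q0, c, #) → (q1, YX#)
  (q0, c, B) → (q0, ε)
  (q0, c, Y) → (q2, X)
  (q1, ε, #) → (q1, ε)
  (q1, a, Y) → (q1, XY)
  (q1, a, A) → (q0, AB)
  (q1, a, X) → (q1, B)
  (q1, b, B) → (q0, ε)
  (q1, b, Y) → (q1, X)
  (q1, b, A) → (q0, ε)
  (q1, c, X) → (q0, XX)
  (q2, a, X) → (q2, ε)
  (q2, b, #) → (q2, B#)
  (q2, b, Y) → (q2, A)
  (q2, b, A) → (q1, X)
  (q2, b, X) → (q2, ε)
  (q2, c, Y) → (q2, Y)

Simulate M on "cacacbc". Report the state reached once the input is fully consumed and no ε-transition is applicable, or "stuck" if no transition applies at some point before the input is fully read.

stuck

(q0, cacacbc, #) ⊢ (q1, acacbc, YX#) ⊢ (q1, cacbc, XYX#) ⊢ (q0, acbc, XXYX#) ⊢ (q2, acbc, XYX#) ⊢ (q2, cbc, YX#) ⊢ (q2, bc, YX#) ⊢ (q2, c, AX#)
No transition for (q2, c, top A); M blocks with input c remaining.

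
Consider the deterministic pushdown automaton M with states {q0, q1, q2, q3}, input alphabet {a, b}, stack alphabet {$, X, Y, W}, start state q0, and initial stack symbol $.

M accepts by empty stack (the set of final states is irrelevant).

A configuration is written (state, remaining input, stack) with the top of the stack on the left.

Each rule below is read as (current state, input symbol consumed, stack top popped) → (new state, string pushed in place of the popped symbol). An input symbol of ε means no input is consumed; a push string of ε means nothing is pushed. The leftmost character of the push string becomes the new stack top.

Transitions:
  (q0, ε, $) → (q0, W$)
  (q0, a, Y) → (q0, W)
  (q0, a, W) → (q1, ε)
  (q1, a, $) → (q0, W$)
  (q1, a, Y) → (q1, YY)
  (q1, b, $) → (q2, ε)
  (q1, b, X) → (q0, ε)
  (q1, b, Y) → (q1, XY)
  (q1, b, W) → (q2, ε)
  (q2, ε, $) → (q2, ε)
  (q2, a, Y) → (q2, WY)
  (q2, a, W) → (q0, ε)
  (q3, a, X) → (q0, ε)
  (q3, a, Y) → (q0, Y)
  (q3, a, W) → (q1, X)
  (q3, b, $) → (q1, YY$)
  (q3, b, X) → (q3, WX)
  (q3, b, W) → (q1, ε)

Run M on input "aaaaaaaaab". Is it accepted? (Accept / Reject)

Accept

(q0, aaaaaaaaab, $)
  ε-move, top $: go to q0, push W$ → (q0, aaaaaaaaab, W$)
  read a, top W: go to q1, push ε → (q1, aaaaaaaab, $)
  read a, top $: go to q0, push W$ → (q0, aaaaaaab, W$)
  read a, top W: go to q1, push ε → (q1, aaaaaab, $)
  read a, top $: go to q0, push W$ → (q0, aaaaab, W$)
  read a, top W: go to q1, push ε → (q1, aaaab, $)
  read a, top $: go to q0, push W$ → (q0, aaab, W$)
  read a, top W: go to q1, push ε → (q1, aab, $)
  read a, top $: go to q0, push W$ → (q0, ab, W$)
  read a, top W: go to q1, push ε → (q1, b, $)
  read b, top $: go to q2, push ε → (q2, ε, ε)
All input consumed and the stack is empty.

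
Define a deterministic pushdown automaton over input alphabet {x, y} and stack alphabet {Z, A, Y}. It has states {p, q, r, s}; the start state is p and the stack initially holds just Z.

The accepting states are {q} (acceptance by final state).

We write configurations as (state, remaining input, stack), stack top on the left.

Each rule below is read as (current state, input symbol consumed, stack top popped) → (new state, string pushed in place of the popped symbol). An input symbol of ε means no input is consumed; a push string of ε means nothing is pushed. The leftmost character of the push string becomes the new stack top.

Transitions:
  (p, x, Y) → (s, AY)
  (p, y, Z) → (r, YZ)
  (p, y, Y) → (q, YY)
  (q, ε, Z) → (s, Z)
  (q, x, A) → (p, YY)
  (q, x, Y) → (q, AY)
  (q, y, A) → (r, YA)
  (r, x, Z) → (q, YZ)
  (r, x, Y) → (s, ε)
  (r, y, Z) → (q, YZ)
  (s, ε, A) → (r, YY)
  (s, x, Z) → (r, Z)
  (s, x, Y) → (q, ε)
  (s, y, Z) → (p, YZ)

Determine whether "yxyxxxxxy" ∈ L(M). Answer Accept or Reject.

Accept

(p, yxyxxxxxy, Z) ⊢ (r, xyxxxxxy, YZ) ⊢ (s, yxxxxxy, Z) ⊢ (p, xxxxxy, YZ) ⊢ (s, xxxxy, AYZ) ⊢ (r, xxxxy, YYYZ) ⊢ (s, xxxy, YYZ) ⊢ (q, xxy, YZ) ⊢ (q, xy, AYZ) ⊢ (p, y, YYYZ) ⊢ (q, ε, YYYYZ)
All input consumed; state q ∈ F.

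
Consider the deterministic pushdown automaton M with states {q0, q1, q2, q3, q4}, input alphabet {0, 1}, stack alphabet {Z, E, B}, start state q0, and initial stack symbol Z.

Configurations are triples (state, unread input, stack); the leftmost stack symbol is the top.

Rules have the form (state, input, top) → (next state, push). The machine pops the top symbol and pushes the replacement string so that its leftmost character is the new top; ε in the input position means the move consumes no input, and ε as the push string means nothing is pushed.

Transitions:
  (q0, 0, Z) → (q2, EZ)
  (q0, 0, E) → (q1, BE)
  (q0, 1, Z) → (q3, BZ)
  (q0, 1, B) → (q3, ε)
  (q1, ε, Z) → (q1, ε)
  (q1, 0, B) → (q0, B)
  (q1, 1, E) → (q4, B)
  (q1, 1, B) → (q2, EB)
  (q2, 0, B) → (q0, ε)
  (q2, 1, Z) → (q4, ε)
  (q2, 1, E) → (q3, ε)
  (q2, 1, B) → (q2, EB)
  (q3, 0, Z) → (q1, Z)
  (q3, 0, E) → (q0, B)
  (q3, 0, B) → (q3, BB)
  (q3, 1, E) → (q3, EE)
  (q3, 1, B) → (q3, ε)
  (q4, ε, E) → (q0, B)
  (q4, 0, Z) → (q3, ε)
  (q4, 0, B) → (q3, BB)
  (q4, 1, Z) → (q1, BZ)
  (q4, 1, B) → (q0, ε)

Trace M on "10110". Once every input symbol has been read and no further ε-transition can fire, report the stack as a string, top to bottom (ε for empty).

ε

(q0, 10110, Z) ⊢ (q3, 0110, BZ) ⊢ (q3, 110, BBZ) ⊢ (q3, 10, BZ) ⊢ (q3, 0, Z) ⊢ (q1, ε, Z) ⊢ (q1, ε, ε)
All input consumed in state q1 with stack ε.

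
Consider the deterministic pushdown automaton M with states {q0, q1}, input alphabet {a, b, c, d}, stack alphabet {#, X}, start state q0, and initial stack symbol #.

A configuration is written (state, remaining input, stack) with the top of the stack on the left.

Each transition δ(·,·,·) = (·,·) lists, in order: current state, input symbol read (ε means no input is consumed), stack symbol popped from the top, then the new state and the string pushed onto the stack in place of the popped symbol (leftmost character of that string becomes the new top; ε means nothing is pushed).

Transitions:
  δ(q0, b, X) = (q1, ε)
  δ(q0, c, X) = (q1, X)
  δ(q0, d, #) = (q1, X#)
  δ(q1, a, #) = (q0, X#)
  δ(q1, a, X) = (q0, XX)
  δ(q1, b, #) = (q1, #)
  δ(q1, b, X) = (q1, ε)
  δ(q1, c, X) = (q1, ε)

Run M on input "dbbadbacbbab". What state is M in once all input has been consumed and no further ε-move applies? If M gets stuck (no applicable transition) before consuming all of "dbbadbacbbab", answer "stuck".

stuck

(q0, dbbadbacbbab, #)
  read d, top #: go to q1, push X# → (q1, bbadbacbbab, X#)
  read b, top X: go to q1, push ε → (q1, badbacbbab, #)
  read b, top #: go to q1, push # → (q1, adbacbbab, #)
  read a, top #: go to q0, push X# → (q0, dbacbbab, X#)
No transition for (q0, d, top X); M blocks with input dbacbbab remaining.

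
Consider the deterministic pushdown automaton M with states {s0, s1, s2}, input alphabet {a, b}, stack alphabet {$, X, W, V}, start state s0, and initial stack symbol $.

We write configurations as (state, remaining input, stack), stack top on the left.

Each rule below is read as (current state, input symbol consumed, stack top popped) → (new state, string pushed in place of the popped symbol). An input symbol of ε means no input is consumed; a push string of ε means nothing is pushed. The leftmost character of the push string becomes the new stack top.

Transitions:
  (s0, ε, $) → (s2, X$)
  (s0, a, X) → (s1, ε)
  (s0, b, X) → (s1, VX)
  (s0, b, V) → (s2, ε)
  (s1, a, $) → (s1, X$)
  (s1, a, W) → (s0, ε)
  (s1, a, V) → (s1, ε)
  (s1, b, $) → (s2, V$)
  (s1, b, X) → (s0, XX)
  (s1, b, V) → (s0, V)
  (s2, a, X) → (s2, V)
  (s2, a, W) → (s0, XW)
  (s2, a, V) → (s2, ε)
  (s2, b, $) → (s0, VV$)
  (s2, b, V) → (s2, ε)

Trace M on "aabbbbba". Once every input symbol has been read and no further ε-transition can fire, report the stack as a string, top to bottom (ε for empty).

$

(s0, aabbbbba, $)
  ε-move, top $: go to s2, push X$ → (s2, aabbbbba, X$)
  read a, top X: go to s2, push V → (s2, abbbbba, V$)
  read a, top V: go to s2, push ε → (s2, bbbbba, $)
  read b, top $: go to s0, push VV$ → (s0, bbbba, VV$)
  read b, top V: go to s2, push ε → (s2, bbba, V$)
  read b, top V: go to s2, push ε → (s2, bba, $)
  read b, top $: go to s0, push VV$ → (s0, ba, VV$)
  read b, top V: go to s2, push ε → (s2, a, V$)
  read a, top V: go to s2, push ε → (s2, ε, $)
All input consumed in state s2 with stack $.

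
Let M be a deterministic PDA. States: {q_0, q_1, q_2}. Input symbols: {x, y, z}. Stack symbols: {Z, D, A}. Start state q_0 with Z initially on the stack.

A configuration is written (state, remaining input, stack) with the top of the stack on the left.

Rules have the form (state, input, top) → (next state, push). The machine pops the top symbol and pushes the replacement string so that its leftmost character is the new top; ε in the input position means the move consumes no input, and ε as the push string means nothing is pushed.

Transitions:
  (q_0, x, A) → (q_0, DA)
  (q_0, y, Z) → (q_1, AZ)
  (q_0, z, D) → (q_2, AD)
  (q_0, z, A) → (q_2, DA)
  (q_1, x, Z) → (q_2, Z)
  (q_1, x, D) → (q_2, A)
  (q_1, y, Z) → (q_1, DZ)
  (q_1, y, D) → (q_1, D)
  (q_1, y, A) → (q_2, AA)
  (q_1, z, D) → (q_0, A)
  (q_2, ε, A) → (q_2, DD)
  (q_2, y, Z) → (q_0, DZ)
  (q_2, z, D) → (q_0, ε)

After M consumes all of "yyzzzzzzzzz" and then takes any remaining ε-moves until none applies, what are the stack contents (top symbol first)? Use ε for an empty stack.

DDDDDAZ

(q_0, yyzzzzzzzzz, Z) ⊢ (q_1, yzzzzzzzzz, AZ) ⊢ (q_2, zzzzzzzzz, AAZ) ⊢ (q_2, zzzzzzzzz, DDAZ) ⊢ (q_0, zzzzzzzz, DAZ) ⊢ (q_2, zzzzzzz, ADAZ) ⊢ (q_2, zzzzzzz, DDDAZ) ⊢ (q_0, zzzzzz, DDAZ) ⊢ (q_2, zzzzz, ADDAZ) ⊢ (q_2, zzzzz, DDDDAZ) ⊢ (q_0, zzzz, DDDAZ) ⊢ (q_2, zzz, ADDDAZ) ⊢ (q_2, zzz, DDDDDAZ) ⊢ (q_0, zz, DDDDAZ) ⊢ (q_2, z, ADDDDAZ) ⊢ (q_2, z, DDDDDDAZ) ⊢ (q_0, ε, DDDDDAZ)
All input consumed in state q_0 with stack DDDDDAZ.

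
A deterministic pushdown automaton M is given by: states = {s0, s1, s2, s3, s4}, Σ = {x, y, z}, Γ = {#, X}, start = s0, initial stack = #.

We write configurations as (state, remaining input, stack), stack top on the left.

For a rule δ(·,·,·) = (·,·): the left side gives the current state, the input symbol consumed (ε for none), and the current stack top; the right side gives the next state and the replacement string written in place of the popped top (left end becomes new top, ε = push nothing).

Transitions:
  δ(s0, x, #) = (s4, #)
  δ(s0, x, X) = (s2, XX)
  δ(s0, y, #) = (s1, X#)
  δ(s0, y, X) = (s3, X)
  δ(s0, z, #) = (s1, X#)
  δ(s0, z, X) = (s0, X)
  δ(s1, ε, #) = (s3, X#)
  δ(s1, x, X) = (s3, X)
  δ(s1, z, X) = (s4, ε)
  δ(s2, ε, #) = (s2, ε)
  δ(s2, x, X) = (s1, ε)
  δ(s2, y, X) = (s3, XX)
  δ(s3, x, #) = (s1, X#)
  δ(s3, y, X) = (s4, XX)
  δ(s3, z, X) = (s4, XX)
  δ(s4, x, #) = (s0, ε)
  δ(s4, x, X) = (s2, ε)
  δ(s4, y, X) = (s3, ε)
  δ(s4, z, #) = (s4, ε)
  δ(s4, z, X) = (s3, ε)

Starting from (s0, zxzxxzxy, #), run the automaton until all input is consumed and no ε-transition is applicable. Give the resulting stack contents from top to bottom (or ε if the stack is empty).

XX#

(s0, zxzxxzxy, #) ⊢ (s1, xzxxzxy, X#) ⊢ (s3, zxxzxy, X#) ⊢ (s4, xxzxy, XX#) ⊢ (s2, xzxy, X#) ⊢ (s1, zxy, #) ⊢ (s3, zxy, X#) ⊢ (s4, xy, XX#) ⊢ (s2, y, X#) ⊢ (s3, ε, XX#)
All input consumed in state s3 with stack XX#.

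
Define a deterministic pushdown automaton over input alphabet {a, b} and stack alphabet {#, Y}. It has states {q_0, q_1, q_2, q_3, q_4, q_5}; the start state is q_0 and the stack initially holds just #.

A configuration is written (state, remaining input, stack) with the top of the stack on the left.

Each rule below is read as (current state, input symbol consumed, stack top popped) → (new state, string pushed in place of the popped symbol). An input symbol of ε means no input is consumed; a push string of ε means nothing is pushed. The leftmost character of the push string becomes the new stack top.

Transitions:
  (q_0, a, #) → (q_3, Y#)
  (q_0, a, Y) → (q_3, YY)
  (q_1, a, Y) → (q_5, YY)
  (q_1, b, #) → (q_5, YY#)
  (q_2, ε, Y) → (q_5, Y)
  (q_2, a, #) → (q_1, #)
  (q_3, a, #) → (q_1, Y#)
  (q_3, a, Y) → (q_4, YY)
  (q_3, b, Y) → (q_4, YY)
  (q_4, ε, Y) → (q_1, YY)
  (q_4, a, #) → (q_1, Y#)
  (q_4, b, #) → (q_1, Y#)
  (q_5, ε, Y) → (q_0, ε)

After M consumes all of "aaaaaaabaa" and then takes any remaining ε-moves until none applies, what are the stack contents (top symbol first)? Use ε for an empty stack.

(q_0, aaaaaaabaa, #) ⊢ (q_3, aaaaaabaa, Y#) ⊢ (q_4, aaaaabaa, YY#) ⊢ (q_1, aaaaabaa, YYY#) ⊢ (q_5, aaaabaa, YYYY#) ⊢ (q_0, aaaabaa, YYY#) ⊢ (q_3, aaabaa, YYYY#) ⊢ (q_4, aabaa, YYYYY#) ⊢ (q_1, aabaa, YYYYYY#) ⊢ (q_5, abaa, YYYYYYY#) ⊢ (q_0, abaa, YYYYYY#) ⊢ (q_3, baa, YYYYYYY#) ⊢ (q_4, aa, YYYYYYYY#) ⊢ (q_1, aa, YYYYYYYYY#) ⊢ (q_5, a, YYYYYYYYYY#) ⊢ (q_0, a, YYYYYYYYY#) ⊢ (q_3, ε, YYYYYYYYYY#)
All input consumed in state q_3 with stack YYYYYYYYYY#.

YYYYYYYYYY#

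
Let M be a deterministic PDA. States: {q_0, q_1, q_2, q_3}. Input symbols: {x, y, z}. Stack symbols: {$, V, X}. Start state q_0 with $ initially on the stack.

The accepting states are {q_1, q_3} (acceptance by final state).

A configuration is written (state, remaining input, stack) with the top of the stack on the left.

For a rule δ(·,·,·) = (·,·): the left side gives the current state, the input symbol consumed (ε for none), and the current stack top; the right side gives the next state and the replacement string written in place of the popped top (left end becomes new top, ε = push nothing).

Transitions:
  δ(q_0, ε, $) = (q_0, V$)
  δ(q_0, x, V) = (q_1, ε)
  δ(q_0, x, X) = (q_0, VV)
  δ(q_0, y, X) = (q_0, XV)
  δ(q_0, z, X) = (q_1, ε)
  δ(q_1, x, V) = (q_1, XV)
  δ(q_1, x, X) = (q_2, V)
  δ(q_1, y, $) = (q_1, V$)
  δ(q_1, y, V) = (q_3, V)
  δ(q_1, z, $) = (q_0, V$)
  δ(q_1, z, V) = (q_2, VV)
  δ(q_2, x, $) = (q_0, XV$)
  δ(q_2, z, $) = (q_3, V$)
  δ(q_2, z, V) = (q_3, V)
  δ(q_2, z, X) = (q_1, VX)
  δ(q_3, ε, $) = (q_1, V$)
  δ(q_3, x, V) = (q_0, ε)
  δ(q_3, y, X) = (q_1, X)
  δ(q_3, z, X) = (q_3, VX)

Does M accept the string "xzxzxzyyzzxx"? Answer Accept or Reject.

(q_0, xzxzxzyyzzxx, $)
  ε-move, top $: go to q_0, push V$ → (q_0, xzxzxzyyzzxx, V$)
  read x, top V: go to q_1, push ε → (q_1, zxzxzyyzzxx, $)
  read z, top $: go to q_0, push V$ → (q_0, xzxzyyzzxx, V$)
  read x, top V: go to q_1, push ε → (q_1, zxzyyzzxx, $)
  read z, top $: go to q_0, push V$ → (q_0, xzyyzzxx, V$)
  read x, top V: go to q_1, push ε → (q_1, zyyzzxx, $)
  read z, top $: go to q_0, push V$ → (q_0, yyzzxx, V$)
No transition applies at (q_0, yyzzxx, V$); input not fully consumed.

Reject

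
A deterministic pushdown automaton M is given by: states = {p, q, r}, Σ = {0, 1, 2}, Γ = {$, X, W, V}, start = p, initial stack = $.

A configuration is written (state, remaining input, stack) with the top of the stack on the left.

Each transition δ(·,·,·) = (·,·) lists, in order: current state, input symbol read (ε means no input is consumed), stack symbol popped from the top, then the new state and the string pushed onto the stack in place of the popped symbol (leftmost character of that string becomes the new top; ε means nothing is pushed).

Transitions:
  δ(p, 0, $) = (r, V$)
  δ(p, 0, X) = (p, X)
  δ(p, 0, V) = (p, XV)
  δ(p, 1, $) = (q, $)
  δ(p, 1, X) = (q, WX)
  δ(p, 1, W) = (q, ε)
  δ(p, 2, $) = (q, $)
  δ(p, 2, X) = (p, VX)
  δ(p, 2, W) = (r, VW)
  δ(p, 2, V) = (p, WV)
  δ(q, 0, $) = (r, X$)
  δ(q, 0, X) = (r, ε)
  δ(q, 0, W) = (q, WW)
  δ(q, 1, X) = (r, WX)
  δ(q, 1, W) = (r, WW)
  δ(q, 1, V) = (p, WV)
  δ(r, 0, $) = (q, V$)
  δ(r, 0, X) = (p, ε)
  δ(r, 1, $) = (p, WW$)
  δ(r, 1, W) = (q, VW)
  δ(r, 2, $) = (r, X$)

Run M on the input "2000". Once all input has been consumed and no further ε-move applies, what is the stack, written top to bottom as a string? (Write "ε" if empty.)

V$

(p, 2000, $)
  read 2, top $: go to q, push $ → (q, 000, $)
  read 0, top $: go to r, push X$ → (r, 00, X$)
  read 0, top X: go to p, push ε → (p, 0, $)
  read 0, top $: go to r, push V$ → (r, ε, V$)
All input consumed in state r with stack V$.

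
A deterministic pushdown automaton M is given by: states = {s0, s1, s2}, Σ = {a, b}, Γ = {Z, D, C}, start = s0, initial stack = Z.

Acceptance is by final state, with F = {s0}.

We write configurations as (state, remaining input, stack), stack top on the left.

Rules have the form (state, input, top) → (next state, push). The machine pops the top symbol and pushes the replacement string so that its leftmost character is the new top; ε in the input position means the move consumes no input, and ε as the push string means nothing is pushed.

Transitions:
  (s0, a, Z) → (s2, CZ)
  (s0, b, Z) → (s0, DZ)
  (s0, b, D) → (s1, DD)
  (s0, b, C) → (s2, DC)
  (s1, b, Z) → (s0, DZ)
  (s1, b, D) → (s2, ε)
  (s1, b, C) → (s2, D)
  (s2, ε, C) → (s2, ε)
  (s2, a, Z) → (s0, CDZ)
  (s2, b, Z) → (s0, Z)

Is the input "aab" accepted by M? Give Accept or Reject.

Reject

(s0, aab, Z)
  read a, top Z: go to s2, push CZ → (s2, ab, CZ)
  ε-move, top C: go to s2, push ε → (s2, ab, Z)
  read a, top Z: go to s0, push CDZ → (s0, b, CDZ)
  read b, top C: go to s2, push DC → (s2, ε, DCDZ)
All input consumed; state s2 ∉ F and no further ε-move applies.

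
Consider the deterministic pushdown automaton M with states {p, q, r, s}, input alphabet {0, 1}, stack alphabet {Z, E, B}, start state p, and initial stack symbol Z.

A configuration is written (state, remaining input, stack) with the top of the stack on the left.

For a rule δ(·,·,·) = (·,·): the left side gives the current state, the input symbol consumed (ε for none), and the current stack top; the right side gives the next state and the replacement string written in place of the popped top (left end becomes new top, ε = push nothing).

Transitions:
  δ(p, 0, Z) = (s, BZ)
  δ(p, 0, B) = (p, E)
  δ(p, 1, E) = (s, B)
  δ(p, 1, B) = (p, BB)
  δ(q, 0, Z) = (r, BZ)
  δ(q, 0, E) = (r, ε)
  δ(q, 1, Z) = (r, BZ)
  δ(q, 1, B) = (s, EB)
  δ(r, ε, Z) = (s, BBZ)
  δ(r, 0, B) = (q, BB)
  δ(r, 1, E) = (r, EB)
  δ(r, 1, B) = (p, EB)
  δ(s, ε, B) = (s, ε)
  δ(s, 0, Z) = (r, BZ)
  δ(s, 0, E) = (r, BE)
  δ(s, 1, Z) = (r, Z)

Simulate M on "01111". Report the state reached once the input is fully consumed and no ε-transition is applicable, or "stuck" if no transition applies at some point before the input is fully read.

s

(p, 01111, Z)
  read 0, top Z: go to s, push BZ → (s, 1111, BZ)
  ε-move, top B: go to s, push ε → (s, 1111, Z)
  read 1, top Z: go to r, push Z → (r, 111, Z)
  ε-move, top Z: go to s, push BBZ → (s, 111, BBZ)
  ε-move, top B: go to s, push ε → (s, 111, BZ)
  ε-move, top B: go to s, push ε → (s, 111, Z)
  read 1, top Z: go to r, push Z → (r, 11, Z)
  ε-move, top Z: go to s, push BBZ → (s, 11, BBZ)
  ε-move, top B: go to s, push ε → (s, 11, BZ)
  ε-move, top B: go to s, push ε → (s, 11, Z)
  read 1, top Z: go to r, push Z → (r, 1, Z)
  ε-move, top Z: go to s, push BBZ → (s, 1, BBZ)
  ε-move, top B: go to s, push ε → (s, 1, BZ)
  ε-move, top B: go to s, push ε → (s, 1, Z)
  read 1, top Z: go to r, push Z → (r, ε, Z)
  ε-move, top Z: go to s, push BBZ → (s, ε, BBZ)
  ε-move, top B: go to s, push ε → (s, ε, BZ)
  ε-move, top B: go to s, push ε → (s, ε, Z)
All input consumed; M is in state s.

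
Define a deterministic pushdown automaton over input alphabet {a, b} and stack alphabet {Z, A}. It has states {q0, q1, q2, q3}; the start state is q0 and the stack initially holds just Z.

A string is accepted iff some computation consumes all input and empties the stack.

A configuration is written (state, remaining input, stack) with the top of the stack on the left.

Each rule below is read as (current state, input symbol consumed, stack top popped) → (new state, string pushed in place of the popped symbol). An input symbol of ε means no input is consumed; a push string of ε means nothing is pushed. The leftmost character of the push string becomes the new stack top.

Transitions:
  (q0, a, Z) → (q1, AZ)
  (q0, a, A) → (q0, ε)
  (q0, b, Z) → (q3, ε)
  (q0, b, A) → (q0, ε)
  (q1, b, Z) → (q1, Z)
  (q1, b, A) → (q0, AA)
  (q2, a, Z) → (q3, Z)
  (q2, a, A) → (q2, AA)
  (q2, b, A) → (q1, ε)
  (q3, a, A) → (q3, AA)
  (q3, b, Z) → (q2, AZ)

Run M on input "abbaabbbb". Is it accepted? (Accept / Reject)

(q0, abbaabbbb, Z)
  read a, top Z: go to q1, push AZ → (q1, bbaabbbb, AZ)
  read b, top A: go to q0, push AA → (q0, baabbbb, AAZ)
  read b, top A: go to q0, push ε → (q0, aabbbb, AZ)
  read a, top A: go to q0, push ε → (q0, abbbb, Z)
  read a, top Z: go to q1, push AZ → (q1, bbbb, AZ)
  read b, top A: go to q0, push AA → (q0, bbb, AAZ)
  read b, top A: go to q0, push ε → (q0, bb, AZ)
  read b, top A: go to q0, push ε → (q0, b, Z)
  read b, top Z: go to q3, push ε → (q3, ε, ε)
All input consumed and the stack is empty.

Accept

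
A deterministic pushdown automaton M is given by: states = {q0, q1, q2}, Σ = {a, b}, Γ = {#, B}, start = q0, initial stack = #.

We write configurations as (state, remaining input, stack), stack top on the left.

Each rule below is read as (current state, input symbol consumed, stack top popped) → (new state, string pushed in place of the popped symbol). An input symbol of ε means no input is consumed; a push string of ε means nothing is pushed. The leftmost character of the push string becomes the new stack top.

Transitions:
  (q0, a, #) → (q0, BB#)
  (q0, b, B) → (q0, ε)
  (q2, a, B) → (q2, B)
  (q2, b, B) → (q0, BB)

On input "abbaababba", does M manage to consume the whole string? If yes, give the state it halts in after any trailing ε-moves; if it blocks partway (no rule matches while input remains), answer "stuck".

(q0, abbaababba, #)
  read a, top #: go to q0, push BB# → (q0, bbaababba, BB#)
  read b, top B: go to q0, push ε → (q0, baababba, B#)
  read b, top B: go to q0, push ε → (q0, aababba, #)
  read a, top #: go to q0, push BB# → (q0, ababba, BB#)
No transition for (q0, a, top B); M blocks with input ababba remaining.

stuck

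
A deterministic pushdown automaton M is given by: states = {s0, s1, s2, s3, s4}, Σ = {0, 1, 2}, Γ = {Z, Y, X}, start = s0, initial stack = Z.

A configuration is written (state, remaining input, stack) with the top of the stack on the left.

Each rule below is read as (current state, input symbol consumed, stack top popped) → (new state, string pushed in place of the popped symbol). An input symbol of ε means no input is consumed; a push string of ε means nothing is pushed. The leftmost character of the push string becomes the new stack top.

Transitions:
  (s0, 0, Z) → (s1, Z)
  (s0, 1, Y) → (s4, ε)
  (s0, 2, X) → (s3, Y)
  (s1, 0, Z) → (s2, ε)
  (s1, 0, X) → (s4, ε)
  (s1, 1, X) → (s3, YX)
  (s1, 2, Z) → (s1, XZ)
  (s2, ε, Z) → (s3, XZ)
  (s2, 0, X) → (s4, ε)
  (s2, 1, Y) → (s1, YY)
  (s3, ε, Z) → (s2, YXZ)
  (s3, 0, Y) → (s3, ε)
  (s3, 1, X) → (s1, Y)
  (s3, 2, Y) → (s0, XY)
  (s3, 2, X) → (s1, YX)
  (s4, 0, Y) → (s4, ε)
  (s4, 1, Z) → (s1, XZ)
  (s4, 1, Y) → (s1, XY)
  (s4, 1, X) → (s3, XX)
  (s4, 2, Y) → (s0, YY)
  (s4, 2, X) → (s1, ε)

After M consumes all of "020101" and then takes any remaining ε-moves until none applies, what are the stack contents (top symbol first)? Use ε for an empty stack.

(s0, 020101, Z)
  read 0, top Z: go to s1, push Z → (s1, 20101, Z)
  read 2, top Z: go to s1, push XZ → (s1, 0101, XZ)
  read 0, top X: go to s4, push ε → (s4, 101, Z)
  read 1, top Z: go to s1, push XZ → (s1, 01, XZ)
  read 0, top X: go to s4, push ε → (s4, 1, Z)
  read 1, top Z: go to s1, push XZ → (s1, ε, XZ)
All input consumed in state s1 with stack XZ.

XZ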